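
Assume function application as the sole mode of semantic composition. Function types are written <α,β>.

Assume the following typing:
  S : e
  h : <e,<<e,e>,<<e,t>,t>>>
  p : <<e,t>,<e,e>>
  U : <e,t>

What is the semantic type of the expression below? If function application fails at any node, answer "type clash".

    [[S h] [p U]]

<<e,t>,t>

[S h]: <e,<<e,e>,<<e,t>,t>>> applied to e yields <<e,e>,<<e,t>,t>>.
[p U]: <<e,t>,<e,e>> applied to <e,t> yields <e,e>.
[[S h] [p U]]: <<e,e>,<<e,t>,t>> applied to <e,e> yields <<e,t>,t>.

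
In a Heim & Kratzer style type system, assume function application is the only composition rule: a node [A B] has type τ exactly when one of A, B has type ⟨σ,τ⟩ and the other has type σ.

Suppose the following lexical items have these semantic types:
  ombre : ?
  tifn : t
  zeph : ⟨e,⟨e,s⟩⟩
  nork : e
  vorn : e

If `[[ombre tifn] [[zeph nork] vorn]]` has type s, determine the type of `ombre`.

⟨t,⟨s,s⟩⟩

At [[ombre tifn] [[zeph nork] vorn]] (required: s): [[zeph nork] vorn] is s, which is not a function with range s; hence [ombre tifn] is the functor — type ⟨s,s⟩.
At [ombre tifn] (required: ⟨s,s⟩): tifn is t, which is not a function with range ⟨s,s⟩; hence ombre is the functor — type ⟨t,⟨s,s⟩⟩.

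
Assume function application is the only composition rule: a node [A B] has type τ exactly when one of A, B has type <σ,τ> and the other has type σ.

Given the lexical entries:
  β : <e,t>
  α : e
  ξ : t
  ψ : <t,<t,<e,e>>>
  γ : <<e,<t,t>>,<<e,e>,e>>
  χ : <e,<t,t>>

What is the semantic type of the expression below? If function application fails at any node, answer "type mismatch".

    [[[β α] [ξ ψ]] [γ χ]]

e

[β α]: functor β : <e,t>, argument α : e; result t.
[ξ ψ]: functor ψ : <t,<t,<e,e>>>, argument ξ : t; result <t,<e,e>>.
[[β α] [ξ ψ]]: functor [ξ ψ] : <t,<e,e>>, argument [β α] : t; result <e,e>.
[γ χ]: functor γ : <<e,<t,t>>,<<e,e>,e>>, argument χ : <e,<t,t>>; result <<e,e>,e>.
[[[β α] [ξ ψ]] [γ χ]]: functor [γ χ] : <<e,e>,e>, argument [[β α] [ξ ψ]] : <e,e>; result e.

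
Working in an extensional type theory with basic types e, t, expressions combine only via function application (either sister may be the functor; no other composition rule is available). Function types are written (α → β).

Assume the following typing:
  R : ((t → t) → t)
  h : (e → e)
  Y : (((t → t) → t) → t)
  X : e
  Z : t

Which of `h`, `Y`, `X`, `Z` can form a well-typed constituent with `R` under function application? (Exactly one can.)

h : (e → e) — R needs (t → t); h needs e; neither fits.
Y — combines: Y : (((t → t) → t) → t) takes R : ((t → t) → t) as argument, giving t.
X : e — R needs (t → t); X needs nothing (atomic); neither fits.
Z : t — R needs (t → t); Z needs nothing (atomic); neither fits.

Y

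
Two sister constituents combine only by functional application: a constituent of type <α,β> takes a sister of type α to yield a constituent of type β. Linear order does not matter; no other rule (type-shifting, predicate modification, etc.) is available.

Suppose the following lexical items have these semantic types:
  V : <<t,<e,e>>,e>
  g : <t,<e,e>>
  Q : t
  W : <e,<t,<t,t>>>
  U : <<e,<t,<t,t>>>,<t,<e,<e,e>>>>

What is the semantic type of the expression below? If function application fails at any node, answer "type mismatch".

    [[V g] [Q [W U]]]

<e,e>

At [V g], V : <<t,<e,e>>,e> takes g : <t,<e,e>>, giving e.
At [W U], U : <<e,<t,<t,t>>>,<t,<e,<e,e>>>> takes W : <e,<t,<t,t>>>, giving <t,<e,<e,e>>>.
At [Q [W U]], [W U] : <t,<e,<e,e>>> takes Q : t, giving <e,<e,e>>.
At [[V g] [Q [W U]]], [Q [W U]] : <e,<e,e>> takes [V g] : e, giving <e,e>.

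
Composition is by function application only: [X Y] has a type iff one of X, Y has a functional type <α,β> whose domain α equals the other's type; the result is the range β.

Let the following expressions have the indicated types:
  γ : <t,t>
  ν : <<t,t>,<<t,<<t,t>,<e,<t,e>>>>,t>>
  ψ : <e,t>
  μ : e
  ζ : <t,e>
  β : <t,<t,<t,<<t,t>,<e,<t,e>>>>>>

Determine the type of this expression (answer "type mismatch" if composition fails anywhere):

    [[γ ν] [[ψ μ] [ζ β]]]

At [γ ν], ν : <<t,t>,<<t,<<t,t>,<e,<t,e>>>>,t>> takes γ : <t,t>, giving <<t,<<t,t>,<e,<t,e>>>>,t>.
At [ψ μ], ψ : <e,t> takes μ : e, giving t.
[ζ β]: <t,e> and <t,<t,<t,<<t,t>,<e,<t,e>>>>>> cannot combine by function application — type clash.

type mismatch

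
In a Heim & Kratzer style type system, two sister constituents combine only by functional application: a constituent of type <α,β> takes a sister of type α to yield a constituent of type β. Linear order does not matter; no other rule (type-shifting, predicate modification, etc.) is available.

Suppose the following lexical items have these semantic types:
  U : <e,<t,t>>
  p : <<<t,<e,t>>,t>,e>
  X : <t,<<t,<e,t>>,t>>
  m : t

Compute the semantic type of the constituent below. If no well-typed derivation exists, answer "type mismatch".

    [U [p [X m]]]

<t,t>

[X m]: functor X : <t,<<t,<e,t>>,t>>, argument m : t; result <<t,<e,t>>,t>.
[p [X m]]: functor p : <<<t,<e,t>>,t>,e>, argument [X m] : <<t,<e,t>>,t>; result e.
[U [p [X m]]]: functor U : <e,<t,t>>, argument [p [X m]] : e; result <t,t>.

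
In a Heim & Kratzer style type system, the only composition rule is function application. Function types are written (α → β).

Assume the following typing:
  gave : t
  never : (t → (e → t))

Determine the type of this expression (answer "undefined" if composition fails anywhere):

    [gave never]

[gave never] — never of type (t → (e → t)) combines with gave of type t: type (e → t).

(e → t)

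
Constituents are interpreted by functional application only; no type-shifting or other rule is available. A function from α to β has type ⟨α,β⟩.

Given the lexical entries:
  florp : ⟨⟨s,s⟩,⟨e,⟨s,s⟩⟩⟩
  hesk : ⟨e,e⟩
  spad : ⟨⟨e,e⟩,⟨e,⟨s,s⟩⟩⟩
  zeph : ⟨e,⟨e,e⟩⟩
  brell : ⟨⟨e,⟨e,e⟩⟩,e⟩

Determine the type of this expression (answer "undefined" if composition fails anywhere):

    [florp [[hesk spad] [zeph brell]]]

⟨e,⟨s,s⟩⟩

At [hesk spad], spad : ⟨⟨e,e⟩,⟨e,⟨s,s⟩⟩⟩ takes hesk : ⟨e,e⟩, giving ⟨e,⟨s,s⟩⟩.
At [zeph brell], brell : ⟨⟨e,⟨e,e⟩⟩,e⟩ takes zeph : ⟨e,⟨e,e⟩⟩, giving e.
At [[hesk spad] [zeph brell]], [hesk spad] : ⟨e,⟨s,s⟩⟩ takes [zeph brell] : e, giving ⟨s,s⟩.
At [florp [[hesk spad] [zeph brell]]], florp : ⟨⟨s,s⟩,⟨e,⟨s,s⟩⟩⟩ takes [[hesk spad] [zeph brell]] : ⟨s,s⟩, giving ⟨e,⟨s,s⟩⟩.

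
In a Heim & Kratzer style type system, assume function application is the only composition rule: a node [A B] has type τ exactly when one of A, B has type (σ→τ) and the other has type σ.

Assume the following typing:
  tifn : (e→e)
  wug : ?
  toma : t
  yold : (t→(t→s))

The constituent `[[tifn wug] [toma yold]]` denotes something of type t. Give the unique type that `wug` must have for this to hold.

[[tifn wug] [toma yold]] must have type t. The sister [toma yold] has type (t→s); that is not a function onto t, so [tifn wug] must be the functor, of type ((t→s)→t).
[tifn wug] must have type ((t→s)→t). The sister tifn has type (e→e); that is not a function onto ((t→s)→t), so wug must be the functor, of type ((e→e)→((t→s)→t)).

((e→e)→((t→s)→t))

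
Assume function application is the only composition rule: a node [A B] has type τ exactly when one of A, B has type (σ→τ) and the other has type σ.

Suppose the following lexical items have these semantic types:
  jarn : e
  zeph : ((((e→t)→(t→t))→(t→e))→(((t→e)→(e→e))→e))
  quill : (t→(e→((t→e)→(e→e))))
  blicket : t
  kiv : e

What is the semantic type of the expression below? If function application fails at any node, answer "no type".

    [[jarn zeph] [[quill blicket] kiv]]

no type

[jarn zeph]: e with ((((e→t)→(t→t))→(t→e))→(((t→e)→(e→e))→e)) — neither is a function whose domain matches the other; composition fails here.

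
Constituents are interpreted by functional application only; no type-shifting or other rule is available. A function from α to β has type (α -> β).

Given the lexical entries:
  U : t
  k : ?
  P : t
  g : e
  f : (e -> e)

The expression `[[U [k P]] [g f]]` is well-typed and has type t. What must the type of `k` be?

[[U [k P]] [g f]] must have type t. The sister [g f] has type e; that is not a function onto t, so [U [k P]] must be the functor, of type (e -> t).
[U [k P]] must have type (e -> t). The sister U has type t; that is not a function onto (e -> t), so [k P] must be the functor, of type (t -> (e -> t)).
[k P] must have type (t -> (e -> t)). The sister P has type t; that is not a function onto (t -> (e -> t)), so k must be the functor, of type (t -> (t -> (e -> t))).

(t -> (t -> (e -> t)))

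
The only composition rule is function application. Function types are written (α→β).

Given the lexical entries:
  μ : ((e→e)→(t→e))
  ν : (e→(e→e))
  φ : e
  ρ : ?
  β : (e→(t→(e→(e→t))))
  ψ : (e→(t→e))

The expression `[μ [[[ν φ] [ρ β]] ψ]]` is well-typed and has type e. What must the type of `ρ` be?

((e→(t→(e→(e→t))))→((e→e)→((e→(t→e))→(((e→e)→(t→e))→e))))

[μ [[[ν φ] [ρ β]] ψ]] must have type e. The sister μ has type ((e→e)→(t→e)); that is not a function onto e, so [[[ν φ] [ρ β]] ψ] must be the functor, of type (((e→e)→(t→e))→e).
[[[ν φ] [ρ β]] ψ] must have type (((e→e)→(t→e))→e). The sister ψ has type (e→(t→e)); that is not a function onto (((e→e)→(t→e))→e), so [[ν φ] [ρ β]] must be the functor, of type ((e→(t→e))→(((e→e)→(t→e))→e)).
[[ν φ] [ρ β]] must have type ((e→(t→e))→(((e→e)→(t→e))→e)). The sister [ν φ] has type (e→e); that is not a function onto ((e→(t→e))→(((e→e)→(t→e))→e)), so [ρ β] must be the functor, of type ((e→e)→((e→(t→e))→(((e→e)→(t→e))→e))).
[ρ β] must have type ((e→e)→((e→(t→e))→(((e→e)→(t→e))→e))). The sister β has type (e→(t→(e→(e→t)))); that is not a function onto ((e→e)→((e→(t→e))→(((e→e)→(t→e))→e))), so ρ must be the functor, of type ((e→(t→(e→(e→t))))→((e→e)→((e→(t→e))→(((e→e)→(t→e))→e)))).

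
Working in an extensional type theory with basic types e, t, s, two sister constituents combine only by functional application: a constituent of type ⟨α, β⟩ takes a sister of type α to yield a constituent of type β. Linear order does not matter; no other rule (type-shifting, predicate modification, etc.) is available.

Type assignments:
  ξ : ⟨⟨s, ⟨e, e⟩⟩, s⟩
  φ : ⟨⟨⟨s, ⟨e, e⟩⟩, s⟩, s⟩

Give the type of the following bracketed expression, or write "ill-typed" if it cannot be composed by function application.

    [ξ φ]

[ξ φ]: functor φ : ⟨⟨⟨s, ⟨e, e⟩⟩, s⟩, s⟩, argument ξ : ⟨⟨s, ⟨e, e⟩⟩, s⟩; result s.

s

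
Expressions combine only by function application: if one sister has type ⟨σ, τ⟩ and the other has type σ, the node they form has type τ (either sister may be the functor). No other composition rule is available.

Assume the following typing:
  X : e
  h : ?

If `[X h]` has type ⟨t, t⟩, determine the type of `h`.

At [X h] (required: ⟨t, t⟩): X is e, which is not a function with range ⟨t, t⟩; hence h is the functor — type ⟨e, ⟨t, t⟩⟩.

⟨e, ⟨t, t⟩⟩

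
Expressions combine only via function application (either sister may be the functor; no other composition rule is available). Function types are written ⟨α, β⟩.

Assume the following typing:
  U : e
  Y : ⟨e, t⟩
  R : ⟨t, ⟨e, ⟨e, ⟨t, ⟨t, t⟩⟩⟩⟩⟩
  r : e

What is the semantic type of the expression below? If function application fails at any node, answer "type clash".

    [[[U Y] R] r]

[U Y]: Y is ⟨e, t⟩, U is e; result t.
[[U Y] R]: R is ⟨t, ⟨e, ⟨e, ⟨t, ⟨t, t⟩⟩⟩⟩⟩, [U Y] is t; result ⟨e, ⟨e, ⟨t, ⟨t, t⟩⟩⟩⟩.
[[[U Y] R] r]: [[U Y] R] is ⟨e, ⟨e, ⟨t, ⟨t, t⟩⟩⟩⟩, r is e; result ⟨e, ⟨t, ⟨t, t⟩⟩⟩.

⟨e, ⟨t, ⟨t, t⟩⟩⟩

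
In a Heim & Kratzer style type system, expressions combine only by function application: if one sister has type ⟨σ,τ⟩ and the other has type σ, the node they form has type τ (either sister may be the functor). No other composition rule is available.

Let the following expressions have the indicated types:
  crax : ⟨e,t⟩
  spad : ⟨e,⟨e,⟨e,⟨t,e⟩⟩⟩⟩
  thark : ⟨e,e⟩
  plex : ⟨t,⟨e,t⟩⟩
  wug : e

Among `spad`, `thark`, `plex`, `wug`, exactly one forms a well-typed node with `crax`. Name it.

wug

spad : ⟨e,⟨e,⟨e,⟨t,e⟩⟩⟩⟩ — crax needs e; spad needs e; neither fits.
thark : ⟨e,e⟩ — crax needs e; thark needs e; neither fits.
plex : ⟨t,⟨e,t⟩⟩ — crax needs e; plex needs t; neither fits.
wug — combines: crax : ⟨e,t⟩ takes wug : e as argument, giving t.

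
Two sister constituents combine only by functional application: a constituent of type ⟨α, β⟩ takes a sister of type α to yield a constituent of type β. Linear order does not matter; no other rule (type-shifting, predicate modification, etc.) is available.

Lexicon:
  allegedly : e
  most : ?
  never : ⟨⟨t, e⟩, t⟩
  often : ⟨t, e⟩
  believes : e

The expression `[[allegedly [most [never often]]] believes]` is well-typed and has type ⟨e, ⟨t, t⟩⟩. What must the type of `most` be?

[[allegedly [most [never often]]] believes] must have type ⟨e, ⟨t, t⟩⟩. The sister believes has type e; that is not a function onto ⟨e, ⟨t, t⟩⟩, so [allegedly [most [never often]]] must be the functor, of type ⟨e, ⟨e, ⟨t, t⟩⟩⟩.
[allegedly [most [never often]]] must have type ⟨e, ⟨e, ⟨t, t⟩⟩⟩. The sister allegedly has type e; that is not a function onto ⟨e, ⟨e, ⟨t, t⟩⟩⟩, so [most [never often]] must be the functor, of type ⟨e, ⟨e, ⟨e, ⟨t, t⟩⟩⟩⟩.
[most [never often]] must have type ⟨e, ⟨e, ⟨e, ⟨t, t⟩⟩⟩⟩. The sister [never often] has type t; that is not a function onto ⟨e, ⟨e, ⟨e, ⟨t, t⟩⟩⟩⟩, so most must be the functor, of type ⟨t, ⟨e, ⟨e, ⟨e, ⟨t, t⟩⟩⟩⟩⟩.

⟨t, ⟨e, ⟨e, ⟨e, ⟨t, t⟩⟩⟩⟩⟩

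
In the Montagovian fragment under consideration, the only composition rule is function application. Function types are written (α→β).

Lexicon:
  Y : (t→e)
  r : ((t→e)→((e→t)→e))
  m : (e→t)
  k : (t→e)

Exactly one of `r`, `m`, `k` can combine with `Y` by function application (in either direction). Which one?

r

r — combines: r : ((t→e)→((e→t)→e)) takes Y : (t→e) as argument, giving ((e→t)→e).
m : (e→t) — no; Y wants t, and m wants e.
k : (t→e) — no; Y wants t, and k wants t.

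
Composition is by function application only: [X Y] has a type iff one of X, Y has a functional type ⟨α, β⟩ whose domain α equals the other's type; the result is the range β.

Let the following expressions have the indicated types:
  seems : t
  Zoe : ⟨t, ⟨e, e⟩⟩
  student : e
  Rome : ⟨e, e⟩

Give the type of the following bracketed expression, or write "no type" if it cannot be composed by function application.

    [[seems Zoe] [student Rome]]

e

[seems Zoe]: ⟨t, ⟨e, e⟩⟩ applied to t yields ⟨e, e⟩.
[student Rome]: ⟨e, e⟩ applied to e yields e.
[[seems Zoe] [student Rome]]: ⟨e, e⟩ applied to e yields e.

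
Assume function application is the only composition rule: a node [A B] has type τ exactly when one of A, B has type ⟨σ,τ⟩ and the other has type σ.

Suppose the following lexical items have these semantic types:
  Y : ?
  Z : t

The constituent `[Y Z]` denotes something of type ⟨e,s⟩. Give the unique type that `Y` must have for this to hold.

[Y Z] must have type ⟨e,s⟩. The sister Z has type t; that is not a function onto ⟨e,s⟩, so Y must be the functor, of type ⟨t,⟨e,s⟩⟩.

⟨t,⟨e,s⟩⟩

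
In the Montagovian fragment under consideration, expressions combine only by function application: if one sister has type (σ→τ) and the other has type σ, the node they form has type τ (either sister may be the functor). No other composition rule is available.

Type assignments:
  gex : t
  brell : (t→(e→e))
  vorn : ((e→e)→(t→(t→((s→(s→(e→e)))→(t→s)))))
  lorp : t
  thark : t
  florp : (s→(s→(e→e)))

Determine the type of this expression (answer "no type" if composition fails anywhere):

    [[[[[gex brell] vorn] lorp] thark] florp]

[gex brell]: (t→(e→e)) applied to t yields (e→e).
[[gex brell] vorn]: ((e→e)→(t→(t→((s→(s→(e→e)))→(t→s))))) applied to (e→e) yields (t→(t→((s→(s→(e→e)))→(t→s)))).
[[[gex brell] vorn] lorp]: (t→(t→((s→(s→(e→e)))→(t→s)))) applied to t yields (t→((s→(s→(e→e)))→(t→s))).
[[[[gex brell] vorn] lorp] thark]: (t→((s→(s→(e→e)))→(t→s))) applied to t yields ((s→(s→(e→e)))→(t→s)).
[[[[[gex brell] vorn] lorp] thark] florp]: ((s→(s→(e→e)))→(t→s)) applied to (s→(s→(e→e))) yields (t→s).

(t→s)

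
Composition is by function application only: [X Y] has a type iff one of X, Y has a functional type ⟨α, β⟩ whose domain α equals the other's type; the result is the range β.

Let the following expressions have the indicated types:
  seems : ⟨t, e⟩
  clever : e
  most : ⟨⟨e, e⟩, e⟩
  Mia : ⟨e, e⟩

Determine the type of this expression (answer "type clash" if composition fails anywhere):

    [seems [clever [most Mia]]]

type clash

[most Mia] — most of type ⟨⟨e, e⟩, e⟩ combines with Mia of type ⟨e, e⟩: type e.
At [clever [most Mia]]: neither e nor e can take the other as argument; the node is ill-typed.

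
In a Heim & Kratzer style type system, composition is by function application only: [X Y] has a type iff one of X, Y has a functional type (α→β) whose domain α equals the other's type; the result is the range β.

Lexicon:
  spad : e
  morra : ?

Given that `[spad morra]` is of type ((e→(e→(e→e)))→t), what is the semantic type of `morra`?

For [spad morra] to have type ((e→(e→(e→e)))→t) with spad of type e, morra must be the function: morra : (e→((e→(e→(e→e)))→t)).

(e→((e→(e→(e→e)))→t))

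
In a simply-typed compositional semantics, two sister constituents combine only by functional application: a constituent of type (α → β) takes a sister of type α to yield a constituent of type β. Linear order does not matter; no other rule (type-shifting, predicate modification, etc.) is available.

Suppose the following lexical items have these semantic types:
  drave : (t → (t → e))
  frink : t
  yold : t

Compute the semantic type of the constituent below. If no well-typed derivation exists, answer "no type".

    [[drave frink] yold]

[drave frink]: drave is (t → (t → e)), frink is t; result (t → e).
[[drave frink] yold]: [drave frink] is (t → e), yold is t; result e.

e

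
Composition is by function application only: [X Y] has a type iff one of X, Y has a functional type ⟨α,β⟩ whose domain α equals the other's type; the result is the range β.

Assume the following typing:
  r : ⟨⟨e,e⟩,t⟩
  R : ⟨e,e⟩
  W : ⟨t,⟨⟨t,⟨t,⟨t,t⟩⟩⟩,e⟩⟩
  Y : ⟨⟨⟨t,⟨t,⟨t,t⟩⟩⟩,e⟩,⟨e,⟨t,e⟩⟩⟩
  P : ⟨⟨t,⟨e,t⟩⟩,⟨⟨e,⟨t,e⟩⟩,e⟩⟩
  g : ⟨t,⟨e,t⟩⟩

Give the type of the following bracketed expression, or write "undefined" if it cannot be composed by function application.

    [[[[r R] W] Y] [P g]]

[r R]: functor r : ⟨⟨e,e⟩,t⟩, argument R : ⟨e,e⟩; result t.
[[r R] W]: functor W : ⟨t,⟨⟨t,⟨t,⟨t,t⟩⟩⟩,e⟩⟩, argument [r R] : t; result ⟨⟨t,⟨t,⟨t,t⟩⟩⟩,e⟩.
[[[r R] W] Y]: functor Y : ⟨⟨⟨t,⟨t,⟨t,t⟩⟩⟩,e⟩,⟨e,⟨t,e⟩⟩⟩, argument [[r R] W] : ⟨⟨t,⟨t,⟨t,t⟩⟩⟩,e⟩; result ⟨e,⟨t,e⟩⟩.
[P g]: functor P : ⟨⟨t,⟨e,t⟩⟩,⟨⟨e,⟨t,e⟩⟩,e⟩⟩, argument g : ⟨t,⟨e,t⟩⟩; result ⟨⟨e,⟨t,e⟩⟩,e⟩.
[[[[r R] W] Y] [P g]]: functor [P g] : ⟨⟨e,⟨t,e⟩⟩,e⟩, argument [[[r R] W] Y] : ⟨e,⟨t,e⟩⟩; result e.

e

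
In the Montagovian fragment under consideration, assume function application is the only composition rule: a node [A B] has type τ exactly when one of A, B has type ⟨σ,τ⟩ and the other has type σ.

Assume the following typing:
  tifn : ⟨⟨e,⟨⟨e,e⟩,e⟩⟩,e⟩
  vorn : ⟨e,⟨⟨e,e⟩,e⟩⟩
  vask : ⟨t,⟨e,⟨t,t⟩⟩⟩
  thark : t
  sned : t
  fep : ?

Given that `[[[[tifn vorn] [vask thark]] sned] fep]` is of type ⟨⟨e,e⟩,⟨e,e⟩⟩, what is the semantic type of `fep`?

[[[[tifn vorn] [vask thark]] sned] fep] must have type ⟨⟨e,e⟩,⟨e,e⟩⟩. The sister [[[tifn vorn] [vask thark]] sned] has type t; that is not a function onto ⟨⟨e,e⟩,⟨e,e⟩⟩, so fep must be the functor, of type ⟨t,⟨⟨e,e⟩,⟨e,e⟩⟩⟩.

⟨t,⟨⟨e,e⟩,⟨e,e⟩⟩⟩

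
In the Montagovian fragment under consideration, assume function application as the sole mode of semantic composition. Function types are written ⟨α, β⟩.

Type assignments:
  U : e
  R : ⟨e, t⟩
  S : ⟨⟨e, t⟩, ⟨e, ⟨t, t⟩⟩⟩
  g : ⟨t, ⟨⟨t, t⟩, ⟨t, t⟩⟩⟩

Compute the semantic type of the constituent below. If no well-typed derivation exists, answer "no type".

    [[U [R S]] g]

[R S]: S is ⟨⟨e, t⟩, ⟨e, ⟨t, t⟩⟩⟩, R is ⟨e, t⟩; result ⟨e, ⟨t, t⟩⟩.
[U [R S]]: [R S] is ⟨e, ⟨t, t⟩⟩, U is e; result ⟨t, t⟩.
[[U [R S]] g]: ⟨t, t⟩ and ⟨t, ⟨⟨t, t⟩, ⟨t, t⟩⟩⟩ cannot combine by function application — type clash.

no type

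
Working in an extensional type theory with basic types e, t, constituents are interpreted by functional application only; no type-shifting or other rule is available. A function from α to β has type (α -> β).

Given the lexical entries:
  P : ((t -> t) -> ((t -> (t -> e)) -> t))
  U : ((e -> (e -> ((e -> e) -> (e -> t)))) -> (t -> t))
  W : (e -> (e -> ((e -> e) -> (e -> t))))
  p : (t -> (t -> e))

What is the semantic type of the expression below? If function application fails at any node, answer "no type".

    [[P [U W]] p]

t

[U W]: ((e -> (e -> ((e -> e) -> (e -> t)))) -> (t -> t)) applied to (e -> (e -> ((e -> e) -> (e -> t)))) yields (t -> t).
[P [U W]]: ((t -> t) -> ((t -> (t -> e)) -> t)) applied to (t -> t) yields ((t -> (t -> e)) -> t).
[[P [U W]] p]: ((t -> (t -> e)) -> t) applied to (t -> (t -> e)) yields t.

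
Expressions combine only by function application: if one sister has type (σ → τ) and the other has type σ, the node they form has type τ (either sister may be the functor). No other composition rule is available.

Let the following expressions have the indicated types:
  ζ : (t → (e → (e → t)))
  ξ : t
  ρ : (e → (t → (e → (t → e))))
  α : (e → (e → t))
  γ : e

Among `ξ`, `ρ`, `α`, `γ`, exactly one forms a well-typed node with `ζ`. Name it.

ξ

ξ — combines: ζ : (t → (e → (e → t))) takes ξ : t as argument, giving (e → (e → t)).
ρ : (e → (t → (e → (t → e)))) — does not combine with ζ.
α : (e → (e → t)) — does not combine with ζ.
γ : e — does not combine with ζ.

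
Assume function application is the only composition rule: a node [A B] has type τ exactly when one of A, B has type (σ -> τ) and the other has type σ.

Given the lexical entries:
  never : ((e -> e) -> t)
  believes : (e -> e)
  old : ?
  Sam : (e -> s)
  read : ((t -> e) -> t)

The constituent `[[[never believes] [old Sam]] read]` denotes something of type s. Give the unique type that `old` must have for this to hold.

[[[never believes] [old Sam]] read] is required to be s. read : ((t -> e) -> t) cannot yield s as functor, so [[never believes] [old Sam]] : (((t -> e) -> t) -> s).
[[never believes] [old Sam]] is required to be (((t -> e) -> t) -> s). [never believes] : t cannot yield (((t -> e) -> t) -> s) as functor, so [old Sam] : (t -> (((t -> e) -> t) -> s)).
[old Sam] is required to be (t -> (((t -> e) -> t) -> s)). Sam : (e -> s) cannot yield (t -> (((t -> e) -> t) -> s)) as functor, so old : ((e -> s) -> (t -> (((t -> e) -> t) -> s))).

((e -> s) -> (t -> (((t -> e) -> t) -> s)))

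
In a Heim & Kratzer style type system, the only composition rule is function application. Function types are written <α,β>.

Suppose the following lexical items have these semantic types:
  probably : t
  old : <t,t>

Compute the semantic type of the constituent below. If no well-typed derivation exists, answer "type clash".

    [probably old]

[probably old]: functor old : <t,t>, argument probably : t; result t.

t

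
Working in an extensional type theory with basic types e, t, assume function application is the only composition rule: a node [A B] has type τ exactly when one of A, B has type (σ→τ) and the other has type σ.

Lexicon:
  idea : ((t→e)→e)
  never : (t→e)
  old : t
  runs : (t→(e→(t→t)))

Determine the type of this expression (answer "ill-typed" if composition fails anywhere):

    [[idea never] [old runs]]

[idea never]: idea is ((t→e)→e), never is (t→e); result e.
[old runs]: runs is (t→(e→(t→t))), old is t; result (e→(t→t)).
[[idea never] [old runs]]: [old runs] is (e→(t→t)), [idea never] is e; result (t→t).

(t→t)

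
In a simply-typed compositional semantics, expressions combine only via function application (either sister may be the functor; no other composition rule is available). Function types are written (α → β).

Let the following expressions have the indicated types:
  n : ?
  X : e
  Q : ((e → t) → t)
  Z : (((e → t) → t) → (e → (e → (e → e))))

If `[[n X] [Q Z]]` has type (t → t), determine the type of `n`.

(e → ((e → (e → (e → e))) → (t → t)))

For [[n X] [Q Z]] to have type (t → t) with [Q Z] of type (e → (e → (e → e))), [n X] must be the function: [n X] : ((e → (e → (e → e))) → (t → t)).
For [n X] to have type ((e → (e → (e → e))) → (t → t)) with X of type e, n must be the function: n : (e → ((e → (e → (e → e))) → (t → t))).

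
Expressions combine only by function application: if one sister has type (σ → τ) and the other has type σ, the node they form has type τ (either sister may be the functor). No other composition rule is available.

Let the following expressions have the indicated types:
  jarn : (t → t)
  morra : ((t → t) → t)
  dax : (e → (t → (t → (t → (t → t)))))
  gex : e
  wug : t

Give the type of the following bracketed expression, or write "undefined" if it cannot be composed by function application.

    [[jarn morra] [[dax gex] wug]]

At [jarn morra], morra : ((t → t) → t) takes jarn : (t → t), giving t.
At [dax gex], dax : (e → (t → (t → (t → (t → t))))) takes gex : e, giving (t → (t → (t → (t → t)))).
At [[dax gex] wug], [dax gex] : (t → (t → (t → (t → t)))) takes wug : t, giving (t → (t → (t → t))).
At [[jarn morra] [[dax gex] wug]], [[dax gex] wug] : (t → (t → (t → t))) takes [jarn morra] : t, giving (t → (t → t)).

(t → (t → t))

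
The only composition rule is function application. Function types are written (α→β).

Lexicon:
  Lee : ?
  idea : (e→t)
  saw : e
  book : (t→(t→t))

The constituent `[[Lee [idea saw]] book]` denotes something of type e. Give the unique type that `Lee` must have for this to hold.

(t→((t→(t→t))→e))

[[Lee [idea saw]] book] must have type e. The sister book has type (t→(t→t)); that is not a function onto e, so [Lee [idea saw]] must be the functor, of type ((t→(t→t))→e).
[Lee [idea saw]] must have type ((t→(t→t))→e). The sister [idea saw] has type t; that is not a function onto ((t→(t→t))→e), so Lee must be the functor, of type (t→((t→(t→t))→e)).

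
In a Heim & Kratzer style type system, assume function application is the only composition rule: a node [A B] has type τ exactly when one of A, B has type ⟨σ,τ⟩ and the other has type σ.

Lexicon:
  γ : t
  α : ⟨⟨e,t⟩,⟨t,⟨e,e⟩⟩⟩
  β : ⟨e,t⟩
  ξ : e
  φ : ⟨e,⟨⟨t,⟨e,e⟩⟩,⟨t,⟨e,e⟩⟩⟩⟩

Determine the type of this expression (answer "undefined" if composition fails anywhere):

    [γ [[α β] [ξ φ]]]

[α β] — α of type ⟨⟨e,t⟩,⟨t,⟨e,e⟩⟩⟩ combines with β of type ⟨e,t⟩: type ⟨t,⟨e,e⟩⟩.
[ξ φ] — φ of type ⟨e,⟨⟨t,⟨e,e⟩⟩,⟨t,⟨e,e⟩⟩⟩⟩ combines with ξ of type e: type ⟨⟨t,⟨e,e⟩⟩,⟨t,⟨e,e⟩⟩⟩.
[[α β] [ξ φ]] — [ξ φ] of type ⟨⟨t,⟨e,e⟩⟩,⟨t,⟨e,e⟩⟩⟩ combines with [α β] of type ⟨t,⟨e,e⟩⟩: type ⟨t,⟨e,e⟩⟩.
[γ [[α β] [ξ φ]]] — [[α β] [ξ φ]] of type ⟨t,⟨e,e⟩⟩ combines with γ of type t: type ⟨e,e⟩.

⟨e,e⟩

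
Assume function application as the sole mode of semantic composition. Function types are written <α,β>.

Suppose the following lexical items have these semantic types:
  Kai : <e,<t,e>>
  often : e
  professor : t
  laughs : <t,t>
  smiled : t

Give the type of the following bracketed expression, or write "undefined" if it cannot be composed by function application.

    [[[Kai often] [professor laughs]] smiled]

undefined

[Kai often]: <e,<t,e>> applied to e yields <t,e>.
[professor laughs]: <t,t> applied to t yields t.
[[Kai often] [professor laughs]]: <t,e> applied to t yields e.
[[[Kai often] [professor laughs]] smiled]: e and t cannot combine by function application — type clash.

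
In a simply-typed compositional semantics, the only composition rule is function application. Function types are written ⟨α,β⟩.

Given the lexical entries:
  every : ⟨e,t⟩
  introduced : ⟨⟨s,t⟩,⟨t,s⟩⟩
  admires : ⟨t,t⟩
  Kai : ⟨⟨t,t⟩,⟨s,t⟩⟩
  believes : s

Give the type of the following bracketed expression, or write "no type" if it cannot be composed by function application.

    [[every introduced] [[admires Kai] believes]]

[every introduced]: ⟨e,t⟩ with ⟨⟨s,t⟩,⟨t,s⟩⟩ — neither is a function whose domain matches the other; composition fails here.

no type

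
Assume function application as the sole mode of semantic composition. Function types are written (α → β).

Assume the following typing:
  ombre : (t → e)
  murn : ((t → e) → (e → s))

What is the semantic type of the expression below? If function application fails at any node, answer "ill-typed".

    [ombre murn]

[ombre murn]: murn is ((t → e) → (e → s)), ombre is (t → e); result (e → s).

(e → s)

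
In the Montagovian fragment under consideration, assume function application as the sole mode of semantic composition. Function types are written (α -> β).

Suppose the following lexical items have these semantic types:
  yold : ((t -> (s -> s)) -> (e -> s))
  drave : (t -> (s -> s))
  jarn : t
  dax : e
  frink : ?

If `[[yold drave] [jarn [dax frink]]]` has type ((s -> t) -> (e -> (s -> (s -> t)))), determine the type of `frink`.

(e -> (t -> ((e -> s) -> ((s -> t) -> (e -> (s -> (s -> t)))))))

At [[yold drave] [jarn [dax frink]]] (required: ((s -> t) -> (e -> (s -> (s -> t))))): [yold drave] is (e -> s), which is not a function with range ((s -> t) -> (e -> (s -> (s -> t)))); hence [jarn [dax frink]] is the functor — type ((e -> s) -> ((s -> t) -> (e -> (s -> (s -> t))))).
At [jarn [dax frink]] (required: ((e -> s) -> ((s -> t) -> (e -> (s -> (s -> t)))))): jarn is t, which is not a function with range ((e -> s) -> ((s -> t) -> (e -> (s -> (s -> t))))); hence [dax frink] is the functor — type (t -> ((e -> s) -> ((s -> t) -> (e -> (s -> (s -> t)))))).
At [dax frink] (required: (t -> ((e -> s) -> ((s -> t) -> (e -> (s -> (s -> t))))))): dax is e, which is not a function with range (t -> ((e -> s) -> ((s -> t) -> (e -> (s -> (s -> t)))))); hence frink is the functor — type (e -> (t -> ((e -> s) -> ((s -> t) -> (e -> (s -> (s -> t))))))).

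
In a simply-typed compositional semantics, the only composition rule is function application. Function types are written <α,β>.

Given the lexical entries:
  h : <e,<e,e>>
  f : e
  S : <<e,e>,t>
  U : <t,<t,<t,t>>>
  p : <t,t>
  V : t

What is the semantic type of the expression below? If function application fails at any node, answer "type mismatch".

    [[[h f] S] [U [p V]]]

[h f]: <e,<e,e>> applied to e yields <e,e>.
[[h f] S]: <<e,e>,t> applied to <e,e> yields t.
[p V]: <t,t> applied to t yields t.
[U [p V]]: <t,<t,<t,t>>> applied to t yields <t,<t,t>>.
[[[h f] S] [U [p V]]]: <t,<t,t>> applied to t yields <t,t>.

<t,t>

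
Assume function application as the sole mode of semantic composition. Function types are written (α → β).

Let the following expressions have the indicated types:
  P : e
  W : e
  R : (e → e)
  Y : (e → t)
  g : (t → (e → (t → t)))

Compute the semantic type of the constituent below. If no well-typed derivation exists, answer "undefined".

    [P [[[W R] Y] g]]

[W R]: (e → e) applied to e yields e.
[[W R] Y]: (e → t) applied to e yields t.
[[[W R] Y] g]: (t → (e → (t → t))) applied to t yields (e → (t → t)).
[P [[[W R] Y] g]]: (e → (t → t)) applied to e yields (t → t).

(t → t)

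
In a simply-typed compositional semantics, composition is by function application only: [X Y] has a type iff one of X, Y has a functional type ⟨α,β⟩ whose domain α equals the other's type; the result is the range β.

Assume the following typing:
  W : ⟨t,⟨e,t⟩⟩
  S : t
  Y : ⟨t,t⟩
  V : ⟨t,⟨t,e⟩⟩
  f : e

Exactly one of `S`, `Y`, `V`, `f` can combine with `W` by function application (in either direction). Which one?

S

S — combines: W : ⟨t,⟨e,t⟩⟩ takes S : t as argument, giving ⟨e,t⟩.
Y : ⟨t,t⟩ — no; W wants t, and Y wants t.
V : ⟨t,⟨t,e⟩⟩ — no; W wants t, and V wants t.
f : e — no; W wants t, and f wants nothing (atomic).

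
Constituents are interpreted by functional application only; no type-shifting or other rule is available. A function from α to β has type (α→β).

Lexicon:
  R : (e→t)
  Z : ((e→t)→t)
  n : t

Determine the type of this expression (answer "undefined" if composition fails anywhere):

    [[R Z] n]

undefined

At [R Z], Z : ((e→t)→t) takes R : (e→t), giving t.
[[R Z] n]: t and t cannot combine by function application — type clash.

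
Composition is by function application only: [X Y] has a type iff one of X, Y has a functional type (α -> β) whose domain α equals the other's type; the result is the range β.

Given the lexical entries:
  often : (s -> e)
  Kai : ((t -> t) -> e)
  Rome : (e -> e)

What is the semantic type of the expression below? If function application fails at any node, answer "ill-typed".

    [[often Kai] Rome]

At [often Kai]: neither (s -> e) nor ((t -> t) -> e) can take the other as argument; the node is ill-typed.

ill-typed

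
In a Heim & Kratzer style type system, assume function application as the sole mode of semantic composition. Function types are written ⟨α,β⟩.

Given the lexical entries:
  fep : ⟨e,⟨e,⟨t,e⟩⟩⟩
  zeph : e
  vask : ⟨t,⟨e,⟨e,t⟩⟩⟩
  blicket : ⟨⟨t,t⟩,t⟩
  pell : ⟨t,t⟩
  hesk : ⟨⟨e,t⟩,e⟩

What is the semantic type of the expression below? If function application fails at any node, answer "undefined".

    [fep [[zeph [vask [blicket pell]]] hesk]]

⟨e,⟨t,e⟩⟩

[blicket pell] — blicket of type ⟨⟨t,t⟩,t⟩ combines with pell of type ⟨t,t⟩: type t.
[vask [blicket pell]] — vask of type ⟨t,⟨e,⟨e,t⟩⟩⟩ combines with [blicket pell] of type t: type ⟨e,⟨e,t⟩⟩.
[zeph [vask [blicket pell]]] — [vask [blicket pell]] of type ⟨e,⟨e,t⟩⟩ combines with zeph of type e: type ⟨e,t⟩.
[[zeph [vask [blicket pell]]] hesk] — hesk of type ⟨⟨e,t⟩,e⟩ combines with [zeph [vask [blicket pell]]] of type ⟨e,t⟩: type e.
[fep [[zeph [vask [blicket pell]]] hesk]] — fep of type ⟨e,⟨e,⟨t,e⟩⟩⟩ combines with [[zeph [vask [blicket pell]]] hesk] of type e: type ⟨e,⟨t,e⟩⟩.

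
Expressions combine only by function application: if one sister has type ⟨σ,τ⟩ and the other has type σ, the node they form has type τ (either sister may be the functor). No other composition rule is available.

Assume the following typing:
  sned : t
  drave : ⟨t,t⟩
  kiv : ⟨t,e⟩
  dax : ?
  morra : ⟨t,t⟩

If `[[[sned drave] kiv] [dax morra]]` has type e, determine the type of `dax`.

⟨⟨t,t⟩,⟨e,e⟩⟩

[[[sned drave] kiv] [dax morra]] must have type e. The sister [[sned drave] kiv] has type e; that is not a function onto e, so [dax morra] must be the functor, of type ⟨e,e⟩.
[dax morra] must have type ⟨e,e⟩. The sister morra has type ⟨t,t⟩; that is not a function onto ⟨e,e⟩, so dax must be the functor, of type ⟨⟨t,t⟩,⟨e,e⟩⟩.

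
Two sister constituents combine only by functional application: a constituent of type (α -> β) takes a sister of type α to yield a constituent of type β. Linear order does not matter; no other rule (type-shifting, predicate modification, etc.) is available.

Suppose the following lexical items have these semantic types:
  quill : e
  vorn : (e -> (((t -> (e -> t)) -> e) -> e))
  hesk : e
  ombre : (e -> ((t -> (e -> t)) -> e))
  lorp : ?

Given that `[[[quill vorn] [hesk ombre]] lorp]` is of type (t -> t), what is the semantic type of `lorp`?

(e -> (t -> t))

For [[[quill vorn] [hesk ombre]] lorp] to have type (t -> t) with [[quill vorn] [hesk ombre]] of type e, lorp must be the function: lorp : (e -> (t -> t)).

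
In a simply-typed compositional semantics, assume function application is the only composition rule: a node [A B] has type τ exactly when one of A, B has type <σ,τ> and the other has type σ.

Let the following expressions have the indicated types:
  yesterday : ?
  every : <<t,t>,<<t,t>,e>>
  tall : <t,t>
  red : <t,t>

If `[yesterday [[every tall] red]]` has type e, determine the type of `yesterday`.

[yesterday [[every tall] red]] must have type e. The sister [[every tall] red] has type e; that is not a function onto e, so yesterday must be the functor, of type <e,e>.

<e,e>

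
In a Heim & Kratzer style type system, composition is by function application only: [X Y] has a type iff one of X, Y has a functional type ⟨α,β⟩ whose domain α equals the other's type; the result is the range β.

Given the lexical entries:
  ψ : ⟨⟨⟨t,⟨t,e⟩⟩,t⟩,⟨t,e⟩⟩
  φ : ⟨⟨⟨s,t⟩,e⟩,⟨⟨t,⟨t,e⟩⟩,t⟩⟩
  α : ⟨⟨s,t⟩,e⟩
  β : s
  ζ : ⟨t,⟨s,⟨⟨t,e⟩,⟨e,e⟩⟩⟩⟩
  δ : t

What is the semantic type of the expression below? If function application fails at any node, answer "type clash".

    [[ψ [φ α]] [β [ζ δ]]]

At [φ α], φ : ⟨⟨⟨s,t⟩,e⟩,⟨⟨t,⟨t,e⟩⟩,t⟩⟩ takes α : ⟨⟨s,t⟩,e⟩, giving ⟨⟨t,⟨t,e⟩⟩,t⟩.
At [ψ [φ α]], ψ : ⟨⟨⟨t,⟨t,e⟩⟩,t⟩,⟨t,e⟩⟩ takes [φ α] : ⟨⟨t,⟨t,e⟩⟩,t⟩, giving ⟨t,e⟩.
At [ζ δ], ζ : ⟨t,⟨s,⟨⟨t,e⟩,⟨e,e⟩⟩⟩⟩ takes δ : t, giving ⟨s,⟨⟨t,e⟩,⟨e,e⟩⟩⟩.
At [β [ζ δ]], [ζ δ] : ⟨s,⟨⟨t,e⟩,⟨e,e⟩⟩⟩ takes β : s, giving ⟨⟨t,e⟩,⟨e,e⟩⟩.
At [[ψ [φ α]] [β [ζ δ]]], [β [ζ δ]] : ⟨⟨t,e⟩,⟨e,e⟩⟩ takes [ψ [φ α]] : ⟨t,e⟩, giving ⟨e,e⟩.

⟨e,e⟩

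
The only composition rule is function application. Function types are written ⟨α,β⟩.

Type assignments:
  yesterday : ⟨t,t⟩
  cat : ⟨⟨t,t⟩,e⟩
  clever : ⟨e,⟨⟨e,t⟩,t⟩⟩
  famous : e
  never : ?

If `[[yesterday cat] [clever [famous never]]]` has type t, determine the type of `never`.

[[yesterday cat] [clever [famous never]]] must have type t. The sister [yesterday cat] has type e; that is not a function onto t, so [clever [famous never]] must be the functor, of type ⟨e,t⟩.
[clever [famous never]] must have type ⟨e,t⟩. The sister clever has type ⟨e,⟨⟨e,t⟩,t⟩⟩; that is not a function onto ⟨e,t⟩, so [famous never] must be the functor, of type ⟨⟨e,⟨⟨e,t⟩,t⟩⟩,⟨e,t⟩⟩.
[famous never] must have type ⟨⟨e,⟨⟨e,t⟩,t⟩⟩,⟨e,t⟩⟩. The sister famous has type e; that is not a function onto ⟨⟨e,⟨⟨e,t⟩,t⟩⟩,⟨e,t⟩⟩, so never must be the functor, of type ⟨e,⟨⟨e,⟨⟨e,t⟩,t⟩⟩,⟨e,t⟩⟩⟩.

⟨e,⟨⟨e,⟨⟨e,t⟩,t⟩⟩,⟨e,t⟩⟩⟩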